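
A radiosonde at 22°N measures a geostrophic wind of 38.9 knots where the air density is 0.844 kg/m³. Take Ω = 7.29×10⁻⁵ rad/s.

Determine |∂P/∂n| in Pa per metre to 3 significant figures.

9.22×10⁻⁴ Pa/m

Coriolis parameter at 22°N:
f = 2Ω sin φ = 2 × 7.29×10⁻⁵ × sin 22° = 5.46×10⁻⁵ s⁻¹
Wind speed in SI: 38.9 knots = 20.0 m/s
Geostrophic balance rearranged: |∂P/∂n| = f ρ V_g
|∂P/∂n| = 5.46×10⁻⁵ × 0.844 × 20.0 = 9.22×10⁻⁴ Pa/m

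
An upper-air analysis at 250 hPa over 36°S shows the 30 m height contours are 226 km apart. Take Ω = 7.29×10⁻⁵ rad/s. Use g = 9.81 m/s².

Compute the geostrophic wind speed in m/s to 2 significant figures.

Coriolis parameter at 36°S:
f = 2Ω sin φ = 2 × 7.29×10⁻⁵ × sin 36° = 8.57×10⁻⁵ s⁻¹
Height gradient: |∂Z/∂n| = 30 m / 226000 m = 1.33×10⁻⁴
On a pressure surface, geostrophic balance gives V_g = (g/f)|∂Z/∂n|:
V_g = 9.81 × 1.33×10⁻⁴ / 8.57×10⁻⁵ = 15.2 m/s

15 m/s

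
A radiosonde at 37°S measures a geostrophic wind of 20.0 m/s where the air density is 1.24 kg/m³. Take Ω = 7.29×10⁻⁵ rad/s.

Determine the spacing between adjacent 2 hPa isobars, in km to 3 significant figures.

Coriolis parameter at 37°S:
f = 2Ω sin φ = 2 × 7.29×10⁻⁵ × sin 37° = 8.77×10⁻⁵ s⁻¹
Geostrophic balance rearranged: |∂P/∂n| = f ρ V_g
|∂P/∂n| = 8.77×10⁻⁵ × 1.24 × 20.0 = 2.18×10⁻³ Pa/m
Isobar spacing: Δn = ΔP/|∂P/∂n| = 200 Pa / 2.18×10⁻³ Pa/m = 91909 m ≈ 91.9 km

91.9 km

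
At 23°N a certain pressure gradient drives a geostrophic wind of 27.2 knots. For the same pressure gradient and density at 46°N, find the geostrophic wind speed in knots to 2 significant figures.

With the same pressure gradient and density, V_g ∝ 1/f ∝ 1/sin φ.
V₂ = V₁ · sin φ₁ / sin φ₂ = 27.2 × sin 23° / sin 46°
V₂ = 27.2 × 0.3907/0.7193 = 15 knots

15 knots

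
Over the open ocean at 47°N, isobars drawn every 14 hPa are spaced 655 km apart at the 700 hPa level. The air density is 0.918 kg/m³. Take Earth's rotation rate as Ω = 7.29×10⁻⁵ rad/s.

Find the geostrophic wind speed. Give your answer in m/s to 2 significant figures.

Coriolis parameter at 47°N:
f = 2Ω sin φ = 2 × 7.29×10⁻⁵ × sin 47° = 1.07×10⁻⁴ s⁻¹
Pressure gradient: |∂P/∂n| = 1400 Pa / 655000 m = 2.14×10⁻³ Pa/m
Geostrophic balance (pressure-gradient force = Coriolis force):
V_g = (1/(fρ)) |∂P/∂n| = 2.14×10⁻³ / (1.07×10⁻⁴ × 0.918) = 21.8 m/s

22 m/s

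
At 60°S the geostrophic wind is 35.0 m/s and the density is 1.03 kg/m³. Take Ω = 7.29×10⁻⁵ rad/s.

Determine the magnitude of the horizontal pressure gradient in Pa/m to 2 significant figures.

4.6×10⁻³ Pa/m

Coriolis parameter at 60°S:
f = 2Ω sin φ = 2 × 7.29×10⁻⁵ × sin 60° = 1.26×10⁻⁴ s⁻¹
Geostrophic balance rearranged: |∂P/∂n| = f ρ V_g
|∂P/∂n| = 1.26×10⁻⁴ × 1.03 × 35.0 = 4.55×10⁻³ Pa/m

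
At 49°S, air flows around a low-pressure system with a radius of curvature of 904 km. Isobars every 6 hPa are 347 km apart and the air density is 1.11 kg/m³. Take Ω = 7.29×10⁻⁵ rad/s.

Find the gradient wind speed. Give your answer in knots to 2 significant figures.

24 knots

Coriolis parameter at 49°S:
f = 2Ω sin φ = 2 × 7.29×10⁻⁵ × sin 49° = 1.10×10⁻⁴ s⁻¹
Pressure gradient: |∂P/∂n| = 600 Pa / 347000 m = 1.73×10⁻³ Pa/m
Geostrophic speed: V_g = |∂P/∂n|/(fρ) = 1.73×10⁻³/(1.10×10⁻⁴ × 1.11) = 14.2 m/s
Around a low, centrifugal force acts outward with Coriolis, so pressure-gradient force balances both:
(1/ρ)|∂P/∂n| = fV + V²/R  →  V² + fR·V − fR·V_g = 0
With fR = 1.10×10⁻⁴ × 904×10³ m = 99.5 m/s:
V = [−fR + √((fR)² + 4 fR V_g)]/2 = [−99.5 + √(99.5² + 4×99.5×14.2)]/2 = 12.6 m/s
Subgeostrophic (V < V_g = 14.2 m/s), as expected around a low.
Converting: 12.6 m/s × 1.944 = 24 knots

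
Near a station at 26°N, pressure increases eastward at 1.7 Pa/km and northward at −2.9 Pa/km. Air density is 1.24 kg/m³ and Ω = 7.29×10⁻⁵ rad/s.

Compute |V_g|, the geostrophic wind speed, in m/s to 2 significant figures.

Coriolis parameter at 26°N:
f = 2Ω sin φ = 2 × 7.29×10⁻⁵ × sin 26° = 6.39×10⁻⁵ s⁻¹
Component geostrophic relations (x east, y north):
u_g = −(1/(fρ)) ∂P/∂y,  v_g = (1/(fρ)) ∂P/∂x
u_g = −(−2.9×10⁻³)/(6.39×10⁻⁵ × 1.24) = 36.6 m/s;  v_g = (1.7×10⁻³)/(6.39×10⁻⁵ × 1.24) = 21.5 m/s
|V_g| = √(u_g² + v_g²) = 42.4 m/s

42 m/s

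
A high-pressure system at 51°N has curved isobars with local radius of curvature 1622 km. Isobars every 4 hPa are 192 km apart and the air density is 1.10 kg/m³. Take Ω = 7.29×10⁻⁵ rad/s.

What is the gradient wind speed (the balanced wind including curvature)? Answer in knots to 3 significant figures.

Coriolis parameter at 51°N:
f = 2Ω sin φ = 2 × 7.29×10⁻⁵ × sin 51° = 1.13×10⁻⁴ s⁻¹
Pressure gradient: |∂P/∂n| = 400 Pa / 192000 m = 2.08×10⁻³ Pa/m
Geostrophic speed: V_g = |∂P/∂n|/(fρ) = 2.08×10⁻³/(1.13×10⁻⁴ × 1.10) = 16.7 m/s
Around a high, pressure-gradient force acts outward with centrifugal, so Coriolis balances both:
fV = (1/ρ)|∂P/∂n| + V²/R  →  V² − fR·V + fR·V_g = 0
With fR = 1.13×10⁻⁴ × 1622×10³ m = 184 m/s:
V = [fR − √((fR)² − 4 fR V_g)]/2 = [184 − √(184² − 4×184×16.7)]/2 = 18.6 m/s
Supergeostrophic (V > V_g = 16.7 m/s), as expected around a high.
Converting: 18.6 m/s × 1.944 = 36.1 knots

36.1 knots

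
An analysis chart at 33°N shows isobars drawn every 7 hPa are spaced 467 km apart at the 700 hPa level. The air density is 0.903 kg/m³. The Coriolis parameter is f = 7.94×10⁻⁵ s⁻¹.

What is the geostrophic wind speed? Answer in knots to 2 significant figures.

41 knots

Pressure gradient: |∂P/∂n| = 700 Pa / 467000 m = 1.50×10⁻³ Pa/m
Geostrophic balance (pressure-gradient force = Coriolis force):
V_g = (1/(fρ)) |∂P/∂n| = 1.50×10⁻³ / (7.94×10⁻⁵ × 0.903) = 20.9 m/s
Converting: 20.9 m/s × 1.944 = 41 knots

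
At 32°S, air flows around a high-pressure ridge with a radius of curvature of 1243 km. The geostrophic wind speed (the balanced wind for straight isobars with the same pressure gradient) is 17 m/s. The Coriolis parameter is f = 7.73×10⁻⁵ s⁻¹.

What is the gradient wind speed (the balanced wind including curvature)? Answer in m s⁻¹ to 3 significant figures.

22.1 m s⁻¹

Around a high, pressure-gradient force acts outward with centrifugal, so Coriolis balances both:
fV = (1/ρ)|∂P/∂n| + V²/R  →  V² − fR·V + fR·V_g = 0
With fR = 7.73×10⁻⁵ × 1243×10³ m = 96.1 m/s:
V = [fR − √((fR)² − 4 fR V_g)]/2 = [96.1 − √(96.1² − 4×96.1×17)]/2 = 22.1 m/s
Supergeostrophic (V > V_g = 17 m/s), as expected around a high.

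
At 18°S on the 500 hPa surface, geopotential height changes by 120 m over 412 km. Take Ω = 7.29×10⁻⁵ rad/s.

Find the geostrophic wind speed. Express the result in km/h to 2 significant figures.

230 km/h

Coriolis parameter at 18°S:
f = 2Ω sin φ = 2 × 7.29×10⁻⁵ × sin 18° = 4.51×10⁻⁵ s⁻¹
Height gradient: |∂Z/∂n| = 120 m / 412000 m = 2.91×10⁻⁴
On a pressure surface, geostrophic balance gives V_g = (g/f)|∂Z/∂n|:
V_g = 9.81 × 2.91×10⁻⁴ / 4.51×10⁻⁵ = 63.4 m/s
Converting: 63.4 m/s × 3.6 = 230 km/h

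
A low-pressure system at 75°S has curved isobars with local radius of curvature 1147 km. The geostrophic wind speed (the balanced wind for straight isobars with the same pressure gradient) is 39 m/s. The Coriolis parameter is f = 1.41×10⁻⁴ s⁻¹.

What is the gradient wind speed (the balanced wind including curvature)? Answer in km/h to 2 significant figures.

120 km/h

Around a low, centrifugal force acts outward with Coriolis, so pressure-gradient force balances both:
(1/ρ)|∂P/∂n| = fV + V²/R  →  V² + fR·V − fR·V_g = 0
With fR = 1.41×10⁻⁴ × 1147×10³ m = 162 m/s:
V = [−fR + √((fR)² + 4 fR V_g)]/2 = [−162 + √(162² + 4×162×39)]/2 = 32.5 m/s
Subgeostrophic (V < V_g = 39 m/s), as expected around a low.
Converting: 32.5 m/s × 3.6 = 120 km/h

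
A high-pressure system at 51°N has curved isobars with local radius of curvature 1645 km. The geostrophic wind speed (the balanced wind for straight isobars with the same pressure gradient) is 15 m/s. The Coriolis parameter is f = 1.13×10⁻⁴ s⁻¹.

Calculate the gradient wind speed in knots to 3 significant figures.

Around a high, pressure-gradient force acts outward with centrifugal, so Coriolis balances both:
fV = (1/ρ)|∂P/∂n| + V²/R  →  V² − fR·V + fR·V_g = 0
With fR = 1.13×10⁻⁴ × 1645×10³ m = 186 m/s:
V = [fR − √((fR)² − 4 fR V_g)]/2 = [186 − √(186² − 4×186×15)]/2 = 16.5 m/s
Supergeostrophic (V > V_g = 15 m/s), as expected around a high.
Converting: 16.5 m/s × 1.944 = 32.0 knots

32.0 knots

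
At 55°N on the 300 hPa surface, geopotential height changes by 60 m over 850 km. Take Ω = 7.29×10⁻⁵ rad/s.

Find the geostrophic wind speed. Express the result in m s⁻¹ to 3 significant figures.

Coriolis parameter at 55°N:
f = 2Ω sin φ = 2 × 7.29×10⁻⁵ × sin 55° = 1.19×10⁻⁴ s⁻¹
Height gradient: |∂Z/∂n| = 60 m / 850000 m = 7.06×10⁻⁵
On a pressure surface, geostrophic balance gives V_g = (g/f)|∂Z/∂n|:
V_g = 9.81 × 7.06×10⁻⁵ / 1.19×10⁻⁴ = 5.80 m/s

5.80 m s⁻¹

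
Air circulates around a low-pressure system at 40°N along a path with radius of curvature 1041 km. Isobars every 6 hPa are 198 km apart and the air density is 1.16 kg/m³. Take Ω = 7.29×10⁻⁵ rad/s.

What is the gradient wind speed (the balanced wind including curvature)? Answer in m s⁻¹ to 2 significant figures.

23 m s⁻¹

Coriolis parameter at 40°N:
f = 2Ω sin φ = 2 × 7.29×10⁻⁵ × sin 40° = 9.37×10⁻⁵ s⁻¹
Pressure gradient: |∂P/∂n| = 600 Pa / 198000 m = 3.03×10⁻³ Pa/m
Geostrophic speed: V_g = |∂P/∂n|/(fρ) = 3.03×10⁻³/(9.37×10⁻⁵ × 1.16) = 27.9 m/s
Around a low, centrifugal force acts outward with Coriolis, so pressure-gradient force balances both:
(1/ρ)|∂P/∂n| = fV + V²/R  →  V² + fR·V − fR·V_g = 0
With fR = 9.37×10⁻⁵ × 1041×10³ m = 97.6 m/s:
V = [−fR + √((fR)² + 4 fR V_g)]/2 = [−97.6 + √(97.6² + 4×97.6×27.9)]/2 = 22.6 m/s
Subgeostrophic (V < V_g = 27.9 m/s), as expected around a low.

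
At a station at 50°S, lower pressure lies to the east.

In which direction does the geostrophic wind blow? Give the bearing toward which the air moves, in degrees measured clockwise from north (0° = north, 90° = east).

The pressure-gradient force points toward the east (bearing 090°).
Geostrophic balance: in the Southern Hemisphere the Coriolis force deflects motion to the left, so the geostrophic wind blows 90° to the left of the pressure-gradient force (low pressure on the right).
Rotating 090° by 90° counterclockwise gives 000° — the wind blows toward the north.

000°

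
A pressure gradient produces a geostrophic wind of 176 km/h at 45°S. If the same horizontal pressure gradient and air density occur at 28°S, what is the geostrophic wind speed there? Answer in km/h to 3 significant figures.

With the same pressure gradient and density, V_g ∝ 1/f ∝ 1/sin φ.
V₂ = V₁ · sin φ₁ / sin φ₂ = 176 × sin 45° / sin 28°
V₂ = 176 × 0.7071/0.4695 = 265 km/h

265 km/h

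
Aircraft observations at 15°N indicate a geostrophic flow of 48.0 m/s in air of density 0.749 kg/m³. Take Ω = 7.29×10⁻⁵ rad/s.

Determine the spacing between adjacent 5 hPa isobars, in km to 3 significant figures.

Coriolis parameter at 15°N:
f = 2Ω sin φ = 2 × 7.29×10⁻⁵ × sin 15° = 3.77×10⁻⁵ s⁻¹
Geostrophic balance rearranged: |∂P/∂n| = f ρ V_g
|∂P/∂n| = 3.77×10⁻⁵ × 0.749 × 48.0 = 1.36×10⁻³ Pa/m
Isobar spacing: Δn = ΔP/|∂P/∂n| = 500 Pa / 1.36×10⁻³ Pa/m = 368547 m ≈ 369 km

369 km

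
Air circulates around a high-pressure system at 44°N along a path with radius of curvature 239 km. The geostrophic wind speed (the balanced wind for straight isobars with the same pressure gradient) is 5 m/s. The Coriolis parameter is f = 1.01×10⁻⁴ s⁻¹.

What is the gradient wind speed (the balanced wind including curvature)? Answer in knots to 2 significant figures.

Around a high, pressure-gradient force acts outward with centrifugal, so Coriolis balances both:
fV = (1/ρ)|∂P/∂n| + V²/R  →  V² − fR·V + fR·V_g = 0
With fR = 1.01×10⁻⁴ × 239×10³ m = 24.1 m/s:
V = [fR − √((fR)² − 4 fR V_g)]/2 = [24.1 − √(24.1² − 4×24.1×5)]/2 = 7.07 m/s
Supergeostrophic (V > V_g = 5 m/s), as expected around a high.
Converting: 7.07 m/s × 1.944 = 14 knots

14 knots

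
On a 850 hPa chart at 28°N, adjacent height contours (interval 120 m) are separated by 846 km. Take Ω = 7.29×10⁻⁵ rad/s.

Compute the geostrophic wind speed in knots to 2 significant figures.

40 knots

Coriolis parameter at 28°N:
f = 2Ω sin φ = 2 × 7.29×10⁻⁵ × sin 28° = 6.84×10⁻⁵ s⁻¹
Height gradient: |∂Z/∂n| = 120 m / 846000 m = 1.42×10⁻⁴
On a pressure surface, geostrophic balance gives V_g = (g/f)|∂Z/∂n|:
V_g = 9.81 × 1.42×10⁻⁴ / 6.84×10⁻⁵ = 20.3 m/s
Converting: 20.3 m/s × 1.944 = 40 knots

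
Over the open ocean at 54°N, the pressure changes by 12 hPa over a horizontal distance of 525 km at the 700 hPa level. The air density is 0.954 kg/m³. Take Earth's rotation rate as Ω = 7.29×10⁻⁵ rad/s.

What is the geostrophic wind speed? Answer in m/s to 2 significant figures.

Coriolis parameter at 54°N:
f = 2Ω sin φ = 2 × 7.29×10⁻⁵ × sin 54° = 1.18×10⁻⁴ s⁻¹
Pressure gradient: |∂P/∂n| = 1200 Pa / 525000 m = 2.29×10⁻³ Pa/m
Geostrophic balance (pressure-gradient force = Coriolis force):
V_g = (1/(fρ)) |∂P/∂n| = 2.29×10⁻³ / (1.18×10⁻⁴ × 0.954) = 20.3 m/s

20 m/s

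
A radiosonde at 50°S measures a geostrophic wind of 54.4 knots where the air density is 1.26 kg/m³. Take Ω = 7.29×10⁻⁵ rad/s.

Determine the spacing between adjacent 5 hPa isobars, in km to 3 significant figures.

127 km

Coriolis parameter at 50°S:
f = 2Ω sin φ = 2 × 7.29×10⁻⁵ × sin 50° = 1.12×10⁻⁴ s⁻¹
Wind speed in SI: 54.4 knots = 28.0 m/s
Geostrophic balance rearranged: |∂P/∂n| = f ρ V_g
|∂P/∂n| = 1.12×10⁻⁴ × 1.26 × 28.0 = 3.94×10⁻³ Pa/m
Isobar spacing: Δn = ΔP/|∂P/∂n| = 500 Pa / 3.94×10⁻³ Pa/m = 126955 m ≈ 127 km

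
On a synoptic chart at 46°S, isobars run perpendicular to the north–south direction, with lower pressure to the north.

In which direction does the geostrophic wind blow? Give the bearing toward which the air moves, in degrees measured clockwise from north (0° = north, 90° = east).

270°

The pressure-gradient force points toward the north (bearing 000°).
Geostrophic balance: in the Southern Hemisphere the Coriolis force deflects motion to the left, so the geostrophic wind blows 90° to the left of the pressure-gradient force (low pressure on the right).
Rotating 000° by 90° counterclockwise gives 270° — the wind blows toward the west.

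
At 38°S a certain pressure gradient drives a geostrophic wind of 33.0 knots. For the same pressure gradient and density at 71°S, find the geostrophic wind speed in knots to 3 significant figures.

21.5 knots

With the same pressure gradient and density, V_g ∝ 1/f ∝ 1/sin φ.
V₂ = V₁ · sin φ₁ / sin φ₂ = 33.0 × sin 38° / sin 71°
V₂ = 33.0 × 0.6157/0.9455 = 21.5 knots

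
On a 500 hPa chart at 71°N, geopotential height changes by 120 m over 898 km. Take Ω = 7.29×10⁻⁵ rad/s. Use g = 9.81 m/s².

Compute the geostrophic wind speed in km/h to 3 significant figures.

Coriolis parameter at 71°N:
f = 2Ω sin φ = 2 × 7.29×10⁻⁵ × sin 71° = 1.38×10⁻⁴ s⁻¹
Height gradient: |∂Z/∂n| = 120 m / 898000 m = 1.34×10⁻⁴
On a pressure surface, geostrophic balance gives V_g = (g/f)|∂Z/∂n|:
V_g = 9.81 × 1.34×10⁻⁴ / 1.38×10⁻⁴ = 9.51 m/s
Converting: 9.51 m/s × 3.6 = 34.2 km/h

34.2 km/h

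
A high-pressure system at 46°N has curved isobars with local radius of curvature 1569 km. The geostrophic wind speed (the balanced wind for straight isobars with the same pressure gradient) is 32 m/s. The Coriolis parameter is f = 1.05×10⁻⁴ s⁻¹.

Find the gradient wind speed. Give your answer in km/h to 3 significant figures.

156 km/h

Around a high, pressure-gradient force acts outward with centrifugal, so Coriolis balances both:
fV = (1/ρ)|∂P/∂n| + V²/R  →  V² − fR·V + fR·V_g = 0
With fR = 1.05×10⁻⁴ × 1569×10³ m = 165 m/s:
V = [fR − √((fR)² − 4 fR V_g)]/2 = [165 − √(165² − 4×165×32)]/2 = 43.5 m/s
Supergeostrophic (V > V_g = 32 m/s), as expected around a high.
Converting: 43.5 m/s × 3.6 = 156 km/h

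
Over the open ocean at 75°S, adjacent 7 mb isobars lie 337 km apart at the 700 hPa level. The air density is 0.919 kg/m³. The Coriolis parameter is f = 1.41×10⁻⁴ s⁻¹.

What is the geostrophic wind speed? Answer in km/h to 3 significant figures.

57.7 km/h

Pressure gradient: |∂P/∂n| = 700 Pa / 337000 m = 2.08×10⁻³ Pa/m
Geostrophic balance (pressure-gradient force = Coriolis force):
V_g = (1/(fρ)) |∂P/∂n| = 2.08×10⁻³ / (1.41×10⁻⁴ × 0.919) = 16.0 m/s
Converting: 16.0 m/s × 3.6 = 57.7 km/h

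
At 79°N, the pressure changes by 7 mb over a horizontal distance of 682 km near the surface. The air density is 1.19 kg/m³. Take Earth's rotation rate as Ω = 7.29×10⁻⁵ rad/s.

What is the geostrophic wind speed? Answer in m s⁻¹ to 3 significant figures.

Coriolis parameter at 79°N:
f = 2Ω sin φ = 2 × 7.29×10⁻⁵ × sin 79° = 1.43×10⁻⁴ s⁻¹
Pressure gradient: |∂P/∂n| = 700 Pa / 682000 m = 1.03×10⁻³ Pa/m
Geostrophic balance (pressure-gradient force = Coriolis force):
V_g = (1/(fρ)) |∂P/∂n| = 1.03×10⁻³ / (1.43×10⁻⁴ × 1.19) = 6.03 m/s

6.03 m s⁻¹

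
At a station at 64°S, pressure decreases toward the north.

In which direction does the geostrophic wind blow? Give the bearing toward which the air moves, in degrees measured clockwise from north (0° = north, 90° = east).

The pressure-gradient force points toward the north (bearing 000°).
Geostrophic balance: in the Southern Hemisphere the Coriolis force deflects motion to the left, so the geostrophic wind blows 90° to the left of the pressure-gradient force (low pressure on the right).
Rotating 000° by 90° counterclockwise gives 270° — the wind blows toward the west.

270°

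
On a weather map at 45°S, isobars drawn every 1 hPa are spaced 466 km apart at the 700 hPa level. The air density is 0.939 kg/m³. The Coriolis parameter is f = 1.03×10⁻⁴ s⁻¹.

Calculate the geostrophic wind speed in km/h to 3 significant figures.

Pressure gradient: |∂P/∂n| = 100 Pa / 466000 m = 2.15×10⁻⁴ Pa/m
Geostrophic balance (pressure-gradient force = Coriolis force):
V_g = (1/(fρ)) |∂P/∂n| = 2.15×10⁻⁴ / (1.03×10⁻⁴ × 0.939) = 2.22 m/s
Converting: 2.22 m/s × 3.6 = 7.99 km/h

7.99 km/h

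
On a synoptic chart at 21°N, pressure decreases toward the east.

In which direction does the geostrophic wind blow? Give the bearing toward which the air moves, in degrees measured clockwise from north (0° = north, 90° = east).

The pressure-gradient force points toward the east (bearing 090°).
Geostrophic balance: in the Northern Hemisphere the Coriolis force deflects motion to the right, so the geostrophic wind blows 90° to the right of the pressure-gradient force (low pressure on the left).
Rotating 090° by 90° clockwise gives 180° — the wind blows toward the south.

180°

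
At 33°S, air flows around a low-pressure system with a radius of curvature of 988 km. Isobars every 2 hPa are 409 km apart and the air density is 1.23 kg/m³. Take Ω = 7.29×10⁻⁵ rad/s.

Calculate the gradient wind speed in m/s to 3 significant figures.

4.72 m/s

Coriolis parameter at 33°S:
f = 2Ω sin φ = 2 × 7.29×10⁻⁵ × sin 33° = 7.94×10⁻⁵ s⁻¹
Pressure gradient: |∂P/∂n| = 200 Pa / 409000 m = 4.89×10⁻⁴ Pa/m
Geostrophic speed: V_g = |∂P/∂n|/(fρ) = 4.89×10⁻⁴/(7.94×10⁻⁵ × 1.23) = 5.01 m/s
Around a low, centrifugal force acts outward with Coriolis, so pressure-gradient force balances both:
(1/ρ)|∂P/∂n| = fV + V²/R  →  V² + fR·V − fR·V_g = 0
With fR = 7.94×10⁻⁵ × 988×10³ m = 78.5 m/s:
V = [−fR + √((fR)² + 4 fR V_g)]/2 = [−78.5 + √(78.5² + 4×78.5×5.01)]/2 = 4.72 m/s
Subgeostrophic (V < V_g = 5.01 m/s), as expected around a low.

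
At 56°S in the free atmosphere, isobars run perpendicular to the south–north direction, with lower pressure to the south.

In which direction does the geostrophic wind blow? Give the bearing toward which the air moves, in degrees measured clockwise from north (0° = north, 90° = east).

090°

The pressure-gradient force points toward the south (bearing 180°).
Geostrophic balance: in the Southern Hemisphere the Coriolis force deflects motion to the left, so the geostrophic wind blows 90° to the left of the pressure-gradient force (low pressure on the right).
Rotating 180° by 90° counterclockwise gives 090° — the wind blows toward the east.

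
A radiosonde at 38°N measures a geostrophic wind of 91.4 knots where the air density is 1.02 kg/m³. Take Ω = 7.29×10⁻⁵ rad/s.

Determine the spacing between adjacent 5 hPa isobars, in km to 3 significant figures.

116 km

Coriolis parameter at 38°N:
f = 2Ω sin φ = 2 × 7.29×10⁻⁵ × sin 38° = 8.98×10⁻⁵ s⁻¹
Wind speed in SI: 91.4 knots = 47.0 m/s
Geostrophic balance rearranged: |∂P/∂n| = f ρ V_g
|∂P/∂n| = 8.98×10⁻⁵ × 1.02 × 47.0 = 4.31×10⁻³ Pa/m
Isobar spacing: Δn = ΔP/|∂P/∂n| = 500 Pa / 4.31×10⁻³ Pa/m = 116141 m ≈ 116 km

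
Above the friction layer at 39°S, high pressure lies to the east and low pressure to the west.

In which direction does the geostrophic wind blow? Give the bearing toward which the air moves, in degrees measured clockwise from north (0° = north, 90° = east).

180°

The pressure-gradient force points toward the west (bearing 270°).
Geostrophic balance: in the Southern Hemisphere the Coriolis force deflects motion to the left, so the geostrophic wind blows 90° to the left of the pressure-gradient force (low pressure on the right).
Rotating 270° by 90° counterclockwise gives 180° — the wind blows toward the south.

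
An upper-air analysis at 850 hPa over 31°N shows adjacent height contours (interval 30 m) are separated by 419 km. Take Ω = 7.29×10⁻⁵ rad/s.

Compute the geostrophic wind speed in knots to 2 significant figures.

Coriolis parameter at 31°N:
f = 2Ω sin φ = 2 × 7.29×10⁻⁵ × sin 31° = 7.51×10⁻⁵ s⁻¹
Height gradient: |∂Z/∂n| = 30 m / 419000 m = 7.16×10⁻⁵
On a pressure surface, geostrophic balance gives V_g = (g/f)|∂Z/∂n|:
V_g = 9.81 × 7.16×10⁻⁵ / 7.51×10⁻⁵ = 9.35 m/s
Converting: 9.35 m/s × 1.944 = 18 knots

18 knots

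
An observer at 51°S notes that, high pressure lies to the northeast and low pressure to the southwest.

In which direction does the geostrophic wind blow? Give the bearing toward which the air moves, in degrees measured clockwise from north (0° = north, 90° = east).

The pressure-gradient force points toward the southwest (bearing 225°).
Geostrophic balance: in the Southern Hemisphere the Coriolis force deflects motion to the left, so the geostrophic wind blows 90° to the left of the pressure-gradient force (low pressure on the right).
Rotating 225° by 90° counterclockwise gives 135° — the wind blows toward the southeast.

135°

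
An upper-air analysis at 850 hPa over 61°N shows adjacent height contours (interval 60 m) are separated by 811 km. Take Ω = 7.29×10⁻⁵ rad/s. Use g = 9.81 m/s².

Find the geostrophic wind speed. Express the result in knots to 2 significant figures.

Coriolis parameter at 61°N:
f = 2Ω sin φ = 2 × 7.29×10⁻⁵ × sin 61° = 1.28×10⁻⁴ s⁻¹
Height gradient: |∂Z/∂n| = 60 m / 811000 m = 7.40×10⁻⁵
On a pressure surface, geostrophic balance gives V_g = (g/f)|∂Z/∂n|:
V_g = 9.81 × 7.40×10⁻⁵ / 1.28×10⁻⁴ = 5.69 m/s
Converting: 5.69 m/s × 1.944 = 11 knots

11 knots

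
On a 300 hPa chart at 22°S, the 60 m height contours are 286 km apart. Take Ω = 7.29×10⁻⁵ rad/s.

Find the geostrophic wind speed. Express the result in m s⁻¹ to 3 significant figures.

Coriolis parameter at 22°S:
f = 2Ω sin φ = 2 × 7.29×10⁻⁵ × sin 22° = 5.46×10⁻⁵ s⁻¹
Height gradient: |∂Z/∂n| = 60 m / 286000 m = 2.10×10⁻⁴
On a pressure surface, geostrophic balance gives V_g = (g/f)|∂Z/∂n|:
V_g = 9.81 × 2.10×10⁻⁴ / 5.46×10⁻⁵ = 37.7 m/s

37.7 m s⁻¹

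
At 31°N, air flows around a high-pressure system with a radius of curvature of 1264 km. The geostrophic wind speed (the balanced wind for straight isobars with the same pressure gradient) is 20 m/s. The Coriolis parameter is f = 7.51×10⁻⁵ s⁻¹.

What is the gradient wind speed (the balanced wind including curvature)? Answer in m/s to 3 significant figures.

28.6 m/s

Around a high, pressure-gradient force acts outward with centrifugal, so Coriolis balances both:
fV = (1/ρ)|∂P/∂n| + V²/R  →  V² − fR·V + fR·V_g = 0
With fR = 7.51×10⁻⁵ × 1264×10³ m = 94.9 m/s:
V = [fR − √((fR)² − 4 fR V_g)]/2 = [94.9 − √(94.9² − 4×94.9×20)]/2 = 28.6 m/s
Supergeostrophic (V > V_g = 20 m/s), as expected around a high.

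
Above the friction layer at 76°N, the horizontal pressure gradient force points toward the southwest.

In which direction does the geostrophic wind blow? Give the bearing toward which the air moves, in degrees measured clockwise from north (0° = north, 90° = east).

The pressure-gradient force points toward the southwest (bearing 225°).
Geostrophic balance: in the Northern Hemisphere the Coriolis force deflects motion to the right, so the geostrophic wind blows 90° to the right of the pressure-gradient force (low pressure on the left).
Rotating 225° by 90° clockwise gives 315° — the wind blows toward the northwest.

315°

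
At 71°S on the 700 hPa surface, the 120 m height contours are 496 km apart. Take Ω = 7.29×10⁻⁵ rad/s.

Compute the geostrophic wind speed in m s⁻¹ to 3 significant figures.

17.2 m s⁻¹

Coriolis parameter at 71°S:
f = 2Ω sin φ = 2 × 7.29×10⁻⁵ × sin 71° = 1.38×10⁻⁴ s⁻¹
Height gradient: |∂Z/∂n| = 120 m / 496000 m = 2.42×10⁻⁴
On a pressure surface, geostrophic balance gives V_g = (g/f)|∂Z/∂n|:
V_g = 9.81 × 2.42×10⁻⁴ / 1.38×10⁻⁴ = 17.2 m/s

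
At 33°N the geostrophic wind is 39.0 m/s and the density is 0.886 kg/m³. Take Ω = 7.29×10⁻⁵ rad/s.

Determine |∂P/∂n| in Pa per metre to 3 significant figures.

2.74×10⁻³ Pa/m

Coriolis parameter at 33°N:
f = 2Ω sin φ = 2 × 7.29×10⁻⁵ × sin 33° = 7.94×10⁻⁵ s⁻¹
Geostrophic balance rearranged: |∂P/∂n| = f ρ V_g
|∂P/∂n| = 7.94×10⁻⁵ × 0.886 × 39.0 = 2.74×10⁻³ Pa/m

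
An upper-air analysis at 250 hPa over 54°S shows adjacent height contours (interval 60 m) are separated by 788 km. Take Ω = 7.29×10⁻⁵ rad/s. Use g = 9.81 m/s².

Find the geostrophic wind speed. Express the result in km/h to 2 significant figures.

23 km/h

Coriolis parameter at 54°S:
f = 2Ω sin φ = 2 × 7.29×10⁻⁵ × sin 54° = 1.18×10⁻⁴ s⁻¹
Height gradient: |∂Z/∂n| = 60 m / 788000 m = 7.61×10⁻⁵
On a pressure surface, geostrophic balance gives V_g = (g/f)|∂Z/∂n|:
V_g = 9.81 × 7.61×10⁻⁵ / 1.18×10⁻⁴ = 6.33 m/s
Converting: 6.33 m/s × 3.6 = 23 km/h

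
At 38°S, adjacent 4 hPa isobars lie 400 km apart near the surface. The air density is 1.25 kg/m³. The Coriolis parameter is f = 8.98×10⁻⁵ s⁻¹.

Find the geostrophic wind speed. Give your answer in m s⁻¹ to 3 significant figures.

Pressure gradient: |∂P/∂n| = 400 Pa / 400000 m = 1.00×10⁻³ Pa/m
Geostrophic balance (pressure-gradient force = Coriolis force):
V_g = (1/(fρ)) |∂P/∂n| = 1.00×10⁻³ / (8.98×10⁻⁵ × 1.25) = 8.91 m/s

8.91 m s⁻¹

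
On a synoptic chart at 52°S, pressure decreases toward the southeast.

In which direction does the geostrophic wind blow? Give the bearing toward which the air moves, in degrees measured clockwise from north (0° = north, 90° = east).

045°

The pressure-gradient force points toward the southeast (bearing 135°).
Geostrophic balance: in the Southern Hemisphere the Coriolis force deflects motion to the left, so the geostrophic wind blows 90° to the left of the pressure-gradient force (low pressure on the right).
Rotating 135° by 90° counterclockwise gives 045° — the wind blows toward the northeast.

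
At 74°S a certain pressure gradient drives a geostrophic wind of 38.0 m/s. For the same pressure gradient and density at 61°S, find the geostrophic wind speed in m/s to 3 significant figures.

41.8 m/s

With the same pressure gradient and density, V_g ∝ 1/f ∝ 1/sin φ.
V₂ = V₁ · sin φ₁ / sin φ₂ = 38.0 × sin 74° / sin 61°
V₂ = 38.0 × 0.9613/0.8746 = 41.8 m/s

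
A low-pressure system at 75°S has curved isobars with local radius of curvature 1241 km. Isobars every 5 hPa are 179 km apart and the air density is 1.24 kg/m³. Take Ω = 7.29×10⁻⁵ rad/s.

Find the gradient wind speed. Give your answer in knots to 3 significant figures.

Coriolis parameter at 75°S:
f = 2Ω sin φ = 2 × 7.29×10⁻⁵ × sin 75° = 1.41×10⁻⁴ s⁻¹
Pressure gradient: |∂P/∂n| = 500 Pa / 179000 m = 2.79×10⁻³ Pa/m
Geostrophic speed: V_g = |∂P/∂n|/(fρ) = 2.79×10⁻³/(1.41×10⁻⁴ × 1.24) = 16.0 m/s
Around a low, centrifugal force acts outward with Coriolis, so pressure-gradient force balances both:
(1/ρ)|∂P/∂n| = fV + V²/R  →  V² + fR·V − fR·V_g = 0
With fR = 1.41×10⁻⁴ × 1241×10³ m = 175 m/s:
V = [−fR + √((fR)² + 4 fR V_g)]/2 = [−175 + √(175² + 4×175×16)]/2 = 14.8 m/s
Subgeostrophic (V < V_g = 16 m/s), as expected around a low.
Converting: 14.8 m/s × 1.944 = 28.7 knots

28.7 knots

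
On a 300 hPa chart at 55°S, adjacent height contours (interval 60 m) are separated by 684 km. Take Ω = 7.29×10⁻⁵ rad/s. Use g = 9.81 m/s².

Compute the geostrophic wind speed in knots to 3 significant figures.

Coriolis parameter at 55°S:
f = 2Ω sin φ = 2 × 7.29×10⁻⁵ × sin 55° = 1.19×10⁻⁴ s⁻¹
Height gradient: |∂Z/∂n| = 60 m / 684000 m = 8.77×10⁻⁵
On a pressure surface, geostrophic balance gives V_g = (g/f)|∂Z/∂n|:
V_g = 9.81 × 8.77×10⁻⁵ / 1.19×10⁻⁴ = 7.21 m/s
Converting: 7.21 m/s × 1.944 = 14.0 knots

14.0 knots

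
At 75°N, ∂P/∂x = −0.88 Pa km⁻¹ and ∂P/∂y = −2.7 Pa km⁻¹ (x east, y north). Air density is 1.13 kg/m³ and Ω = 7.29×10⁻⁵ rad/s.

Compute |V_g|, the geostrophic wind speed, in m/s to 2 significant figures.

Coriolis parameter at 75°N:
f = 2Ω sin φ = 2 × 7.29×10⁻⁵ × sin 75° = 1.41×10⁻⁴ s⁻¹
Component geostrophic relations (x east, y north):
u_g = −(1/(fρ)) ∂P/∂y,  v_g = (1/(fρ)) ∂P/∂x
u_g = −(−2.7×10⁻³)/(1.41×10⁻⁴ × 1.13) = 17.0 m/s;  v_g = (−0.88×10⁻³)/(1.41×10⁻⁴ × 1.13) = −5.53 m/s
|V_g| = √(u_g² + v_g²) = 17.8 m/s

18 m/s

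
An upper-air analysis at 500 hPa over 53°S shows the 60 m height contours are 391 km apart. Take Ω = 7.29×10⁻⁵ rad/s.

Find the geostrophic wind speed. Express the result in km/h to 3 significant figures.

Coriolis parameter at 53°S:
f = 2Ω sin φ = 2 × 7.29×10⁻⁵ × sin 53° = 1.16×10⁻⁴ s⁻¹
Height gradient: |∂Z/∂n| = 60 m / 391000 m = 1.53×10⁻⁴
On a pressure surface, geostrophic balance gives V_g = (g/f)|∂Z/∂n|:
V_g = 9.81 × 1.53×10⁻⁴ / 1.16×10⁻⁴ = 12.9 m/s
Converting: 12.9 m/s × 3.6 = 46.5 km/h

46.5 km/h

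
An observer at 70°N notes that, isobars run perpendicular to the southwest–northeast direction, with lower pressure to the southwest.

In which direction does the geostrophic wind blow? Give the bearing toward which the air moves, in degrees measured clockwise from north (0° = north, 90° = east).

The pressure-gradient force points toward the southwest (bearing 225°).
Geostrophic balance: in the Northern Hemisphere the Coriolis force deflects motion to the right, so the geostrophic wind blows 90° to the right of the pressure-gradient force (low pressure on the left).
Rotating 225° by 90° clockwise gives 315° — the wind blows toward the northwest.

315°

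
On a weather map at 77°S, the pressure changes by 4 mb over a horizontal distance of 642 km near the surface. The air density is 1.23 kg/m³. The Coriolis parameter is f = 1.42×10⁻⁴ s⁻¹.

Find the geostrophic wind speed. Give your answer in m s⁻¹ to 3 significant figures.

Pressure gradient: |∂P/∂n| = 400 Pa / 642000 m = 6.23×10⁻⁴ Pa/m
Geostrophic balance (pressure-gradient force = Coriolis force):
V_g = (1/(fρ)) |∂P/∂n| = 6.23×10⁻⁴ / (1.42×10⁻⁴ × 1.23) = 3.57 m/s

3.57 m s⁻¹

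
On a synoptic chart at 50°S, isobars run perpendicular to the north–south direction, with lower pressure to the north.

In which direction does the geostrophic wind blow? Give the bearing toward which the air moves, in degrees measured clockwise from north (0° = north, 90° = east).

270°

The pressure-gradient force points toward the north (bearing 000°).
Geostrophic balance: in the Southern Hemisphere the Coriolis force deflects motion to the left, so the geostrophic wind blows 90° to the left of the pressure-gradient force (low pressure on the right).
Rotating 000° by 90° counterclockwise gives 270° — the wind blows toward the west.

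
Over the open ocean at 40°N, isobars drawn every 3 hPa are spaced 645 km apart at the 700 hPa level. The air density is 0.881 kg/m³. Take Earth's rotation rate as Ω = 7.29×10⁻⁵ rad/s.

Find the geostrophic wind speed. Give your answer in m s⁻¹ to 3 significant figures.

Coriolis parameter at 40°N:
f = 2Ω sin φ = 2 × 7.29×10⁻⁵ × sin 40° = 9.37×10⁻⁵ s⁻¹
Pressure gradient: |∂P/∂n| = 300 Pa / 645000 m = 4.65×10⁻⁴ Pa/m
Geostrophic balance (pressure-gradient force = Coriolis force):
V_g = (1/(fρ)) |∂P/∂n| = 4.65×10⁻⁴ / (9.37×10⁻⁵ × 0.881) = 5.63 m/s

5.63 m s⁻¹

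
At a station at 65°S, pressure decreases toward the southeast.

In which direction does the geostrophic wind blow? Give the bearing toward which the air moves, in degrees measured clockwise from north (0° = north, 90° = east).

045°

The pressure-gradient force points toward the southeast (bearing 135°).
Geostrophic balance: in the Southern Hemisphere the Coriolis force deflects motion to the left, so the geostrophic wind blows 90° to the left of the pressure-gradient force (low pressure on the right).
Rotating 135° by 90° counterclockwise gives 045° — the wind blows toward the northeast.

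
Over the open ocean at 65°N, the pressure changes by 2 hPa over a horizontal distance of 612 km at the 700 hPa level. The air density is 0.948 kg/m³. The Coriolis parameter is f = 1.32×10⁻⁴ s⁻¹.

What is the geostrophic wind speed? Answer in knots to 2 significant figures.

Pressure gradient: |∂P/∂n| = 200 Pa / 612000 m = 3.27×10⁻⁴ Pa/m
Geostrophic balance (pressure-gradient force = Coriolis force):
V_g = (1/(fρ)) |∂P/∂n| = 3.27×10⁻⁴ / (1.32×10⁻⁴ × 0.948) = 2.61 m/s
Converting: 2.61 m/s × 1.944 = 5.1 knots

5.1 knots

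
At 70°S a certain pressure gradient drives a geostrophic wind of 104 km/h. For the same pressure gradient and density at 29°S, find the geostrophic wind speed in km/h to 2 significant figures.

200 km/h

With the same pressure gradient and density, V_g ∝ 1/f ∝ 1/sin φ.
V₂ = V₁ · sin φ₁ / sin φ₂ = 104 × sin 70° / sin 29°
V₂ = 104 × 0.9397/0.4848 = 200 km/h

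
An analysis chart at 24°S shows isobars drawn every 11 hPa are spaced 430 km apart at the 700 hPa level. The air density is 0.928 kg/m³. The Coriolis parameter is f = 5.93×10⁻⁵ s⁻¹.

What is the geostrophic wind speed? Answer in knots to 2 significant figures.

Pressure gradient: |∂P/∂n| = 1100 Pa / 430000 m = 2.56×10⁻³ Pa/m
Geostrophic balance (pressure-gradient force = Coriolis force):
V_g = (1/(fρ)) |∂P/∂n| = 2.56×10⁻³ / (5.93×10⁻⁵ × 0.928) = 46.5 m/s
Converting: 46.5 m/s × 1.944 = 90 knots

90 knots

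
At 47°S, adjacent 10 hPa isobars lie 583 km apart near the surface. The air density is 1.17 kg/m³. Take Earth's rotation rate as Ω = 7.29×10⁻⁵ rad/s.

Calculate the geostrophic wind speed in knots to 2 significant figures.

Coriolis parameter at 47°S:
f = 2Ω sin φ = 2 × 7.29×10⁻⁵ × sin 47° = 1.07×10⁻⁴ s⁻¹
Pressure gradient: |∂P/∂n| = 1000 Pa / 583000 m = 1.72×10⁻³ Pa/m
Geostrophic balance (pressure-gradient force = Coriolis force):
V_g = (1/(fρ)) |∂P/∂n| = 1.72×10⁻³ / (1.07×10⁻⁴ × 1.17) = 13.7 m/s
Converting: 13.7 m/s × 1.944 = 27 knots

27 knots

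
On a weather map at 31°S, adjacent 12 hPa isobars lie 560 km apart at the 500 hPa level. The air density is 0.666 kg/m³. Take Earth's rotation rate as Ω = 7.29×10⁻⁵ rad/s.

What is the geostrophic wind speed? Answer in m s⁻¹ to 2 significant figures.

43 m s⁻¹

Coriolis parameter at 31°S:
f = 2Ω sin φ = 2 × 7.29×10⁻⁵ × sin 31° = 7.51×10⁻⁵ s⁻¹
Pressure gradient: |∂P/∂n| = 1200 Pa / 560000 m = 2.14×10⁻³ Pa/m
Geostrophic balance (pressure-gradient force = Coriolis force):
V_g = (1/(fρ)) |∂P/∂n| = 2.14×10⁻³ / (7.51×10⁻⁵ × 0.666) = 42.8 m/s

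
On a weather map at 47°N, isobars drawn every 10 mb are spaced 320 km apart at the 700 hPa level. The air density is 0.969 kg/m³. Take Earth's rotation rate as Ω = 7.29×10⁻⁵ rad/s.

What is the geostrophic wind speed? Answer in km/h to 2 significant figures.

110 km/h

Coriolis parameter at 47°N:
f = 2Ω sin φ = 2 × 7.29×10⁻⁵ × sin 47° = 1.07×10⁻⁴ s⁻¹
Pressure gradient: |∂P/∂n| = 1000 Pa / 320000 m = 3.12×10⁻³ Pa/m
Geostrophic balance (pressure-gradient force = Coriolis force):
V_g = (1/(fρ)) |∂P/∂n| = 3.12×10⁻³ / (1.07×10⁻⁴ × 0.969) = 30.2 m/s
Converting: 30.2 m/s × 3.6 = 110 km/h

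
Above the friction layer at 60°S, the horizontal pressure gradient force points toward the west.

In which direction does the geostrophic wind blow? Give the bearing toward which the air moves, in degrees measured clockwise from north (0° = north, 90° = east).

180°

The pressure-gradient force points toward the west (bearing 270°).
Geostrophic balance: in the Southern Hemisphere the Coriolis force deflects motion to the left, so the geostrophic wind blows 90° to the left of the pressure-gradient force (low pressure on the right).
Rotating 270° by 90° counterclockwise gives 180° — the wind blows toward the south.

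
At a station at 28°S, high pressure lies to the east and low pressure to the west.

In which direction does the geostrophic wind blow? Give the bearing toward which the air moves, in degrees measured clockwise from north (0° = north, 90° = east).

The pressure-gradient force points toward the west (bearing 270°).
Geostrophic balance: in the Southern Hemisphere the Coriolis force deflects motion to the left, so the geostrophic wind blows 90° to the left of the pressure-gradient force (low pressure on the right).
Rotating 270° by 90° counterclockwise gives 180° — the wind blows toward the south.

180°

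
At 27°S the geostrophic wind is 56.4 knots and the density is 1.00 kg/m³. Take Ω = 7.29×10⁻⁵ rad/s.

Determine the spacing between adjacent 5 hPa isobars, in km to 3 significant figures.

260 km

Coriolis parameter at 27°S:
f = 2Ω sin φ = 2 × 7.29×10⁻⁵ × sin 27° = 6.62×10⁻⁵ s⁻¹
Wind speed in SI: 56.4 knots = 29.0 m/s
Geostrophic balance rearranged: |∂P/∂n| = f ρ V_g
|∂P/∂n| = 6.62×10⁻⁵ × 1.00 × 29.0 = 1.92×10⁻³ Pa/m
Isobar spacing: Δn = ΔP/|∂P/∂n| = 500 Pa / 1.92×10⁻³ Pa/m = 260345 m ≈ 260 km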